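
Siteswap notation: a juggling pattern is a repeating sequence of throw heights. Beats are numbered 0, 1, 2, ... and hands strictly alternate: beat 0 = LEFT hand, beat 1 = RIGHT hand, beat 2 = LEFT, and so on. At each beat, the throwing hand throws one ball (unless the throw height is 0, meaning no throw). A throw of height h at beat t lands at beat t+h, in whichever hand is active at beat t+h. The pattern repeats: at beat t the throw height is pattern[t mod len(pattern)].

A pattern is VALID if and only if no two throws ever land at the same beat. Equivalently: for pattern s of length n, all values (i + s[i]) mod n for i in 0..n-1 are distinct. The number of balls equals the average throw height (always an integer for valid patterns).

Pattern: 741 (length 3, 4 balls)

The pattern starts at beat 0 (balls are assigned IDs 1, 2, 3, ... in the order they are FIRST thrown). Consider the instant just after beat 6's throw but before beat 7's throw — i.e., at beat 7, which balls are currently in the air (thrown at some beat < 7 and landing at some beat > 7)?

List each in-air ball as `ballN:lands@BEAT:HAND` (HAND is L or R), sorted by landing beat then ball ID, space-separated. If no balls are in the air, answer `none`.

Answer: ball4:lands@8:L ball3:lands@10:L ball2:lands@13:R

Derivation:
Beat 0 (L): throw ball1 h=7 -> lands@7:R; in-air after throw: [b1@7:R]
Beat 1 (R): throw ball2 h=4 -> lands@5:R; in-air after throw: [b2@5:R b1@7:R]
Beat 2 (L): throw ball3 h=1 -> lands@3:R; in-air after throw: [b3@3:R b2@5:R b1@7:R]
Beat 3 (R): throw ball3 h=7 -> lands@10:L; in-air after throw: [b2@5:R b1@7:R b3@10:L]
Beat 4 (L): throw ball4 h=4 -> lands@8:L; in-air after throw: [b2@5:R b1@7:R b4@8:L b3@10:L]
Beat 5 (R): throw ball2 h=1 -> lands@6:L; in-air after throw: [b2@6:L b1@7:R b4@8:L b3@10:L]
Beat 6 (L): throw ball2 h=7 -> lands@13:R; in-air after throw: [b1@7:R b4@8:L b3@10:L b2@13:R]
Beat 7 (R): throw ball1 h=4 -> lands@11:R; in-air after throw: [b4@8:L b3@10:L b1@11:R b2@13:R]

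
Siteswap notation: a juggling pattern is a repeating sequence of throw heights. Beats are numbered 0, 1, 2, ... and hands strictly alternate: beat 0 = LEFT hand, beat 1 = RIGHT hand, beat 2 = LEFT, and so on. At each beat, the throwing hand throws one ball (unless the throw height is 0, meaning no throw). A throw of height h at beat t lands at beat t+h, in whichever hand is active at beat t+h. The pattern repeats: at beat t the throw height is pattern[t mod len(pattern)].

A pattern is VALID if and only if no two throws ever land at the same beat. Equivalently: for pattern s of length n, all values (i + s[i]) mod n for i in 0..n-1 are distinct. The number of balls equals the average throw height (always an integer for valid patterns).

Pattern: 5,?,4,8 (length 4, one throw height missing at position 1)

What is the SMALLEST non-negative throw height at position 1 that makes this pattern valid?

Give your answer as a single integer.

Answer: 3

Derivation:
i=0: (0 + 5) mod 4 = 1
i=1: s[i]=? (unknown)
i=2: (2 + 4) mod 4 = 2
i=3: (3 + 8) mod 4 = 3
Known residues: [1, 2, 3]; need a permutation of 0..3, so missing residue r = 0
Need (1 + s) mod 4 = 0; smallest s = (0 - 1) mod 4 = 3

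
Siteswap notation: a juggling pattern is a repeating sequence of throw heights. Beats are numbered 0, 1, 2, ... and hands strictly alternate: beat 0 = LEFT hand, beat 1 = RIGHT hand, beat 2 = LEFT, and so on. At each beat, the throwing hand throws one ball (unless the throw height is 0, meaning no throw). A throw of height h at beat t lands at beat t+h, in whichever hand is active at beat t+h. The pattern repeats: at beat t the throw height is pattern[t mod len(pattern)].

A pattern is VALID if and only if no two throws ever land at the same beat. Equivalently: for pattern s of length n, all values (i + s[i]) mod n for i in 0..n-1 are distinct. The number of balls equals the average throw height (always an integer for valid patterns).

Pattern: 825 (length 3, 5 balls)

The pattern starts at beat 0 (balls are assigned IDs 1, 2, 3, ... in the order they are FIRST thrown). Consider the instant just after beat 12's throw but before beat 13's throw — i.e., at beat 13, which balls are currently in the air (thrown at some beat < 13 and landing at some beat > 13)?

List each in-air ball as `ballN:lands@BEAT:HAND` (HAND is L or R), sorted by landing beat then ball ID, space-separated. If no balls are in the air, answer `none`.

Beat 0 (L): throw ball1 h=8 -> lands@8:L; in-air after throw: [b1@8:L]
Beat 1 (R): throw ball2 h=2 -> lands@3:R; in-air after throw: [b2@3:R b1@8:L]
Beat 2 (L): throw ball3 h=5 -> lands@7:R; in-air after throw: [b2@3:R b3@7:R b1@8:L]
Beat 3 (R): throw ball2 h=8 -> lands@11:R; in-air after throw: [b3@7:R b1@8:L b2@11:R]
Beat 4 (L): throw ball4 h=2 -> lands@6:L; in-air after throw: [b4@6:L b3@7:R b1@8:L b2@11:R]
Beat 5 (R): throw ball5 h=5 -> lands@10:L; in-air after throw: [b4@6:L b3@7:R b1@8:L b5@10:L b2@11:R]
Beat 6 (L): throw ball4 h=8 -> lands@14:L; in-air after throw: [b3@7:R b1@8:L b5@10:L b2@11:R b4@14:L]
Beat 7 (R): throw ball3 h=2 -> lands@9:R; in-air after throw: [b1@8:L b3@9:R b5@10:L b2@11:R b4@14:L]
Beat 8 (L): throw ball1 h=5 -> lands@13:R; in-air after throw: [b3@9:R b5@10:L b2@11:R b1@13:R b4@14:L]
Beat 9 (R): throw ball3 h=8 -> lands@17:R; in-air after throw: [b5@10:L b2@11:R b1@13:R b4@14:L b3@17:R]
Beat 10 (L): throw ball5 h=2 -> lands@12:L; in-air after throw: [b2@11:R b5@12:L b1@13:R b4@14:L b3@17:R]
Beat 11 (R): throw ball2 h=5 -> lands@16:L; in-air after throw: [b5@12:L b1@13:R b4@14:L b2@16:L b3@17:R]
Beat 12 (L): throw ball5 h=8 -> lands@20:L; in-air after throw: [b1@13:R b4@14:L b2@16:L b3@17:R b5@20:L]
Beat 13 (R): throw ball1 h=2 -> lands@15:R; in-air after throw: [b4@14:L b1@15:R b2@16:L b3@17:R b5@20:L]

Answer: ball4:lands@14:L ball2:lands@16:L ball3:lands@17:R ball5:lands@20:L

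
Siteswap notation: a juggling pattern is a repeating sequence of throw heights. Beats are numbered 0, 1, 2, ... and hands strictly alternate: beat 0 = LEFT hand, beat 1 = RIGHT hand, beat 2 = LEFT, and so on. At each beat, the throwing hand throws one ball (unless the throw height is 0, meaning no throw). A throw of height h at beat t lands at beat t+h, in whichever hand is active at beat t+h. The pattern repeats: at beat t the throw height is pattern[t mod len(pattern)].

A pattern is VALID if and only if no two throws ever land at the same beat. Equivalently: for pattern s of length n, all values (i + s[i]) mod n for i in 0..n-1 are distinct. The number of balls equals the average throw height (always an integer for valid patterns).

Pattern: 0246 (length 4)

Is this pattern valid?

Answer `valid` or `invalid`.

Answer: valid

Derivation:
i=0: (i + s[i]) mod n = (0 + 0) mod 4 = 0
i=1: (i + s[i]) mod n = (1 + 2) mod 4 = 3
i=2: (i + s[i]) mod n = (2 + 4) mod 4 = 2
i=3: (i + s[i]) mod n = (3 + 6) mod 4 = 1
Residues: [0, 3, 2, 1], distinct: True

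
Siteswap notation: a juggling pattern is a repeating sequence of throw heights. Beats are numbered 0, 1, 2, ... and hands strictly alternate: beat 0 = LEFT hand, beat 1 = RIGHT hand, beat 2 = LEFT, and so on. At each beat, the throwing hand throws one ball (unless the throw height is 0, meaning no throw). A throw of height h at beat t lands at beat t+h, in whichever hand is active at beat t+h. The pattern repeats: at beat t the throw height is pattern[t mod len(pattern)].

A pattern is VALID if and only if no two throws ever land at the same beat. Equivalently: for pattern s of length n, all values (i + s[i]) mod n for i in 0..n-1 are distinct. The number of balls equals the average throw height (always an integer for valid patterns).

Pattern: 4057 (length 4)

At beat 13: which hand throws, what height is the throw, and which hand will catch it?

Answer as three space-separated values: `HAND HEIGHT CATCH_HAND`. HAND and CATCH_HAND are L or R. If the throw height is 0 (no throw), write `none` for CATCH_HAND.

Answer: R 0 none

Derivation:
Beat 13: 13 mod 2 = 1, so hand = R
Throw height = pattern[13 mod 4] = pattern[1] = 0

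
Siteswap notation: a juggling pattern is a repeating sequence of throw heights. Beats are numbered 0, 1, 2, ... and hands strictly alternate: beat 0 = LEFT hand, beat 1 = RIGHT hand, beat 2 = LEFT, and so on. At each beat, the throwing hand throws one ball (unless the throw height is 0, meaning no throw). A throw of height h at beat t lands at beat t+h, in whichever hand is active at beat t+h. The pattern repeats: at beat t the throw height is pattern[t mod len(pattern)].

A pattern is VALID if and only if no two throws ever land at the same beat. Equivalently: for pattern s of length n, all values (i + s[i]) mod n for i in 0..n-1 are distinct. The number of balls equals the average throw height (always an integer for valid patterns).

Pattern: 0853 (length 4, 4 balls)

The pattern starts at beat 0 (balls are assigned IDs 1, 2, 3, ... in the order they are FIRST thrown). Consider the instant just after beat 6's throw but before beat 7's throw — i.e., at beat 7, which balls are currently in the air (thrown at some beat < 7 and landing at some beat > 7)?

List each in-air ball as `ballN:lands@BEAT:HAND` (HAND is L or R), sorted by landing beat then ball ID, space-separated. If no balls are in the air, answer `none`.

Beat 1 (R): throw ball1 h=8 -> lands@9:R; in-air after throw: [b1@9:R]
Beat 2 (L): throw ball2 h=5 -> lands@7:R; in-air after throw: [b2@7:R b1@9:R]
Beat 3 (R): throw ball3 h=3 -> lands@6:L; in-air after throw: [b3@6:L b2@7:R b1@9:R]
Beat 5 (R): throw ball4 h=8 -> lands@13:R; in-air after throw: [b3@6:L b2@7:R b1@9:R b4@13:R]
Beat 6 (L): throw ball3 h=5 -> lands@11:R; in-air after throw: [b2@7:R b1@9:R b3@11:R b4@13:R]
Beat 7 (R): throw ball2 h=3 -> lands@10:L; in-air after throw: [b1@9:R b2@10:L b3@11:R b4@13:R]

Answer: ball1:lands@9:R ball3:lands@11:R ball4:lands@13:R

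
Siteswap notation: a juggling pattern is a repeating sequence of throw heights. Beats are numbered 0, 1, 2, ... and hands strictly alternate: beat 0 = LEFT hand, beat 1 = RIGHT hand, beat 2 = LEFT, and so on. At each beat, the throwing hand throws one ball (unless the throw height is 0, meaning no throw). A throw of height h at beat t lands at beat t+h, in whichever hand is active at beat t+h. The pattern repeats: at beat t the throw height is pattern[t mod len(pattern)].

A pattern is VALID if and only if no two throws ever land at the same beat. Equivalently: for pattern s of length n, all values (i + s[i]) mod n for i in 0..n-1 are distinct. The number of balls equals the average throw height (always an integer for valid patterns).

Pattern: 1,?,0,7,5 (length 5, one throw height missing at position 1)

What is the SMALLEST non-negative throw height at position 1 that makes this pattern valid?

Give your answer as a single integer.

Answer: 2

Derivation:
i=0: (0 + 1) mod 5 = 1
i=1: s[i]=? (unknown)
i=2: (2 + 0) mod 5 = 2
i=3: (3 + 7) mod 5 = 0
i=4: (4 + 5) mod 5 = 4
Known residues: [0, 1, 2, 4]; need a permutation of 0..4, so missing residue r = 3
Need (1 + s) mod 5 = 3; smallest s = (3 - 1) mod 5 = 2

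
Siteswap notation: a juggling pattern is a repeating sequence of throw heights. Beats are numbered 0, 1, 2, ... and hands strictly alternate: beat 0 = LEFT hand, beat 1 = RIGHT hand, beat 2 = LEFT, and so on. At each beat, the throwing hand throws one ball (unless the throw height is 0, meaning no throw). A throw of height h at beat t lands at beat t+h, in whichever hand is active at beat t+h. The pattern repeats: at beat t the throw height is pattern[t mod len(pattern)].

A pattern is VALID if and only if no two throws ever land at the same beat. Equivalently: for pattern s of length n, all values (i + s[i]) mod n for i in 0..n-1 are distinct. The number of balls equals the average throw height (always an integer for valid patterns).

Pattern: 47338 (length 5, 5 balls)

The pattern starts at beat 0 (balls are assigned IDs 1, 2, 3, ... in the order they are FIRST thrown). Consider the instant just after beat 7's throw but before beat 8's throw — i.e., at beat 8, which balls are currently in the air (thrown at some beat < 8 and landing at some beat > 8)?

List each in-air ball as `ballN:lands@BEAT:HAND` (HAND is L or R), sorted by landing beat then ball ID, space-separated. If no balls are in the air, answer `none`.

Answer: ball3:lands@9:R ball5:lands@10:L ball1:lands@12:L ball4:lands@13:R

Derivation:
Beat 0 (L): throw ball1 h=4 -> lands@4:L; in-air after throw: [b1@4:L]
Beat 1 (R): throw ball2 h=7 -> lands@8:L; in-air after throw: [b1@4:L b2@8:L]
Beat 2 (L): throw ball3 h=3 -> lands@5:R; in-air after throw: [b1@4:L b3@5:R b2@8:L]
Beat 3 (R): throw ball4 h=3 -> lands@6:L; in-air after throw: [b1@4:L b3@5:R b4@6:L b2@8:L]
Beat 4 (L): throw ball1 h=8 -> lands@12:L; in-air after throw: [b3@5:R b4@6:L b2@8:L b1@12:L]
Beat 5 (R): throw ball3 h=4 -> lands@9:R; in-air after throw: [b4@6:L b2@8:L b3@9:R b1@12:L]
Beat 6 (L): throw ball4 h=7 -> lands@13:R; in-air after throw: [b2@8:L b3@9:R b1@12:L b4@13:R]
Beat 7 (R): throw ball5 h=3 -> lands@10:L; in-air after throw: [b2@8:L b3@9:R b5@10:L b1@12:L b4@13:R]
Beat 8 (L): throw ball2 h=3 -> lands@11:R; in-air after throw: [b3@9:R b5@10:L b2@11:R b1@12:L b4@13:R]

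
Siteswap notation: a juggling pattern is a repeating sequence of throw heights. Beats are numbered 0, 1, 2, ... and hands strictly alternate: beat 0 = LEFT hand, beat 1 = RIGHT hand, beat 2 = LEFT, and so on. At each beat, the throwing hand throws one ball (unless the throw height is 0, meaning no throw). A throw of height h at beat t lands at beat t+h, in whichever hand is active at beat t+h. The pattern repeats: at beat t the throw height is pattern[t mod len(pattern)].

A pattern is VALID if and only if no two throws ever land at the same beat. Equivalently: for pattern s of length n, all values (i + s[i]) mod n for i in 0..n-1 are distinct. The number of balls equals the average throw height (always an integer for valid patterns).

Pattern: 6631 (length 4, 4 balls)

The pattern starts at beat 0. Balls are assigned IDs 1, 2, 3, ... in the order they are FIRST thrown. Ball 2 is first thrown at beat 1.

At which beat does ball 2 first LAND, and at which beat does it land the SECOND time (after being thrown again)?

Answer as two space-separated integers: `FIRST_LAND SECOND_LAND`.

Beat 0 (L): throw ball1 h=6 -> lands@6:L; in-air after throw: [b1@6:L]
Beat 1 (R): throw ball2 h=6 -> lands@7:R; in-air after throw: [b1@6:L b2@7:R]
Beat 2 (L): throw ball3 h=3 -> lands@5:R; in-air after throw: [b3@5:R b1@6:L b2@7:R]
Beat 3 (R): throw ball4 h=1 -> lands@4:L; in-air after throw: [b4@4:L b3@5:R b1@6:L b2@7:R]
Beat 4 (L): throw ball4 h=6 -> lands@10:L; in-air after throw: [b3@5:R b1@6:L b2@7:R b4@10:L]
Beat 5 (R): throw ball3 h=6 -> lands@11:R; in-air after throw: [b1@6:L b2@7:R b4@10:L b3@11:R]
Beat 6 (L): throw ball1 h=3 -> lands@9:R; in-air after throw: [b2@7:R b1@9:R b4@10:L b3@11:R]
Beat 7 (R): throw ball2 h=1 -> lands@8:L; in-air after throw: [b2@8:L b1@9:R b4@10:L b3@11:R]
Beat 8 (L): throw ball2 h=6 -> lands@14:L; in-air after throw: [b1@9:R b4@10:L b3@11:R b2@14:L]
Ball 2: thrown@1 h=6 -> first land @7; rethrown@7 h=1 -> second land @8

Answer: 7 8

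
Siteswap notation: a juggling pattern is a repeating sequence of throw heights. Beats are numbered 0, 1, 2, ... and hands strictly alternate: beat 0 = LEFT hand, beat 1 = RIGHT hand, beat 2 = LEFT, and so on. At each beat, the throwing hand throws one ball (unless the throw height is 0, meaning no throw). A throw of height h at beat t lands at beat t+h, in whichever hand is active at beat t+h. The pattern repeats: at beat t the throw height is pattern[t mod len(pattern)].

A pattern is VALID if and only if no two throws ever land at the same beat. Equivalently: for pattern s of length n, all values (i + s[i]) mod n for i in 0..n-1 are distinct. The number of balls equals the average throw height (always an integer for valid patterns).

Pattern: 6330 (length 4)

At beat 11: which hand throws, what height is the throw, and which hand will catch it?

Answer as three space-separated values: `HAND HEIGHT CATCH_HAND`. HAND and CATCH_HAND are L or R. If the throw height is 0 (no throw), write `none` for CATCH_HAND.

Beat 11: 11 mod 2 = 1, so hand = R
Throw height = pattern[11 mod 4] = pattern[3] = 0

Answer: R 0 none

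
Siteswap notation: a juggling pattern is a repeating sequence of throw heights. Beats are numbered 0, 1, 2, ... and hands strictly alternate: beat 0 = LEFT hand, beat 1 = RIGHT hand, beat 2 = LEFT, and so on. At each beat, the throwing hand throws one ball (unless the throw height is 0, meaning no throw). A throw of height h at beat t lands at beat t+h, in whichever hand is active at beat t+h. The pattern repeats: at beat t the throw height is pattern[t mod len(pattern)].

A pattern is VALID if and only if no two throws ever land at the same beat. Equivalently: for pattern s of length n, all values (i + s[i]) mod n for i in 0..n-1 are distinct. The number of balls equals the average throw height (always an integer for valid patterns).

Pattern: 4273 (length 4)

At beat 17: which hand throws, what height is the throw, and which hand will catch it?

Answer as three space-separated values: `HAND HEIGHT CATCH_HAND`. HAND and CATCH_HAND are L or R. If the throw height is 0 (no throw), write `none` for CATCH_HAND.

Answer: R 2 R

Derivation:
Beat 17: 17 mod 2 = 1, so hand = R
Throw height = pattern[17 mod 4] = pattern[1] = 2
Lands at beat 17+2=19, 19 mod 2 = 1, so catch hand = R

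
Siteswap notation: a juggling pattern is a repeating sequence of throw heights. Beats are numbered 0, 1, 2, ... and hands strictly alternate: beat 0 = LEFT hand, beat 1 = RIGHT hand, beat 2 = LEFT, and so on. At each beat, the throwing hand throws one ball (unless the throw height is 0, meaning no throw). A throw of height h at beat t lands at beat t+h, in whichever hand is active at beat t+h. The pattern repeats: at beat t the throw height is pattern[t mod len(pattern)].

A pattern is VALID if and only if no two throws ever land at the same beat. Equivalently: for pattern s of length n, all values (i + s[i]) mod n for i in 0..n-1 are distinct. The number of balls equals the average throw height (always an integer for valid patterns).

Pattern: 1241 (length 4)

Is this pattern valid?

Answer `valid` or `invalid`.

Answer: valid

Derivation:
i=0: (i + s[i]) mod n = (0 + 1) mod 4 = 1
i=1: (i + s[i]) mod n = (1 + 2) mod 4 = 3
i=2: (i + s[i]) mod n = (2 + 4) mod 4 = 2
i=3: (i + s[i]) mod n = (3 + 1) mod 4 = 0
Residues: [1, 3, 2, 0], distinct: True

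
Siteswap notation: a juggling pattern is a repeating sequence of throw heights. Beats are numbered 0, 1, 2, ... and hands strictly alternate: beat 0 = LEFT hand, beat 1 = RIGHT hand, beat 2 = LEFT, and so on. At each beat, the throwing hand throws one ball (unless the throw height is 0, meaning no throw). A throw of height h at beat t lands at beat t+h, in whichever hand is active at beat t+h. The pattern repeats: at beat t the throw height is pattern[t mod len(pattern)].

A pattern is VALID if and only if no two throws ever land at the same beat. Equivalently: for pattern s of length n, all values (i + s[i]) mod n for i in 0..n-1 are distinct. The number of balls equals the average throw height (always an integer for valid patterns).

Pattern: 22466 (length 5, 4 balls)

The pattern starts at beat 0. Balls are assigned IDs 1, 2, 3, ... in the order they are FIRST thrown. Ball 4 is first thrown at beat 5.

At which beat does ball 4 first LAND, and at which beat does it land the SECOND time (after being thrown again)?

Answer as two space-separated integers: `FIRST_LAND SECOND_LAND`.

Beat 0 (L): throw ball1 h=2 -> lands@2:L; in-air after throw: [b1@2:L]
Beat 1 (R): throw ball2 h=2 -> lands@3:R; in-air after throw: [b1@2:L b2@3:R]
Beat 2 (L): throw ball1 h=4 -> lands@6:L; in-air after throw: [b2@3:R b1@6:L]
Beat 3 (R): throw ball2 h=6 -> lands@9:R; in-air after throw: [b1@6:L b2@9:R]
Beat 4 (L): throw ball3 h=6 -> lands@10:L; in-air after throw: [b1@6:L b2@9:R b3@10:L]
Beat 5 (R): throw ball4 h=2 -> lands@7:R; in-air after throw: [b1@6:L b4@7:R b2@9:R b3@10:L]
Beat 6 (L): throw ball1 h=2 -> lands@8:L; in-air after throw: [b4@7:R b1@8:L b2@9:R b3@10:L]
Beat 7 (R): throw ball4 h=4 -> lands@11:R; in-air after throw: [b1@8:L b2@9:R b3@10:L b4@11:R]
Beat 8 (L): throw ball1 h=6 -> lands@14:L; in-air after throw: [b2@9:R b3@10:L b4@11:R b1@14:L]
Beat 9 (R): throw ball2 h=6 -> lands@15:R; in-air after throw: [b3@10:L b4@11:R b1@14:L b2@15:R]
Beat 10 (L): throw ball3 h=2 -> lands@12:L; in-air after throw: [b4@11:R b3@12:L b1@14:L b2@15:R]
Beat 11 (R): throw ball4 h=2 -> lands@13:R; in-air after throw: [b3@12:L b4@13:R b1@14:L b2@15:R]
Ball 4: thrown@5 h=2 -> first land @7; rethrown@7 h=4 -> second land @11

Answer: 7 11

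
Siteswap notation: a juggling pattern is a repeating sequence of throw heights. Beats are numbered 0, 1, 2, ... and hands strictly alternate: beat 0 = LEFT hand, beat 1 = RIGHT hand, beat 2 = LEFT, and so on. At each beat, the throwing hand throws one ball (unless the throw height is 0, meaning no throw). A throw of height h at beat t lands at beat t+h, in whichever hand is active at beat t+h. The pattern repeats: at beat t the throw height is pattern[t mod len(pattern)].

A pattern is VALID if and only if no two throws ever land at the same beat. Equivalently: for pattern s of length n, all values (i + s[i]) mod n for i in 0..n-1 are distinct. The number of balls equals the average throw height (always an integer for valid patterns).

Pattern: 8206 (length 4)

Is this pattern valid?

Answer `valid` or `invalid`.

i=0: (i + s[i]) mod n = (0 + 8) mod 4 = 0
i=1: (i + s[i]) mod n = (1 + 2) mod 4 = 3
i=2: (i + s[i]) mod n = (2 + 0) mod 4 = 2
i=3: (i + s[i]) mod n = (3 + 6) mod 4 = 1
Residues: [0, 3, 2, 1], distinct: True

Answer: valid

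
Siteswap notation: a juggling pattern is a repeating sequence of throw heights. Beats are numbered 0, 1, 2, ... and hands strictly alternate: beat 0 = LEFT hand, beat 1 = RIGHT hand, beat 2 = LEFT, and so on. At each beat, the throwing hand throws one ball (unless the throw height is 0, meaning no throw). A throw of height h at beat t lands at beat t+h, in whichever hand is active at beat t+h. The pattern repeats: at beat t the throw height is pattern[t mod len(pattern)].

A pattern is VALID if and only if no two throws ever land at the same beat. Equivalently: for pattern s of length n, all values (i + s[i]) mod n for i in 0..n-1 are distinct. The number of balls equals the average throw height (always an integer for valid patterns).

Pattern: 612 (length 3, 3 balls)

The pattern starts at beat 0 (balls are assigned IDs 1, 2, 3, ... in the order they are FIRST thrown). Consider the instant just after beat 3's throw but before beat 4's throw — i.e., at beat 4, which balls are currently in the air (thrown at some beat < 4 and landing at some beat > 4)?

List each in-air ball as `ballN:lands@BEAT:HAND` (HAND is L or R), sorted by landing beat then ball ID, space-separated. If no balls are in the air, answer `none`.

Answer: ball1:lands@6:L ball3:lands@9:R

Derivation:
Beat 0 (L): throw ball1 h=6 -> lands@6:L; in-air after throw: [b1@6:L]
Beat 1 (R): throw ball2 h=1 -> lands@2:L; in-air after throw: [b2@2:L b1@6:L]
Beat 2 (L): throw ball2 h=2 -> lands@4:L; in-air after throw: [b2@4:L b1@6:L]
Beat 3 (R): throw ball3 h=6 -> lands@9:R; in-air after throw: [b2@4:L b1@6:L b3@9:R]
Beat 4 (L): throw ball2 h=1 -> lands@5:R; in-air after throw: [b2@5:R b1@6:L b3@9:R]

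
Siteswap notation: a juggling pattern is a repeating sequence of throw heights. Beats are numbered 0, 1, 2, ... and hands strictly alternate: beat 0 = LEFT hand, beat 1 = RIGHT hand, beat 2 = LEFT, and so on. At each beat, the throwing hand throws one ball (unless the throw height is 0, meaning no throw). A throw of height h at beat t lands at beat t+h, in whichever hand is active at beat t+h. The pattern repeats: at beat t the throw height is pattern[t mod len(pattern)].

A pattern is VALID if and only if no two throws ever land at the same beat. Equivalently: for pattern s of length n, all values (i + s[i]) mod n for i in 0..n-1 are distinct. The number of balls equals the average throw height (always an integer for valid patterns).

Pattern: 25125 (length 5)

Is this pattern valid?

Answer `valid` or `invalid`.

i=0: (i + s[i]) mod n = (0 + 2) mod 5 = 2
i=1: (i + s[i]) mod n = (1 + 5) mod 5 = 1
i=2: (i + s[i]) mod n = (2 + 1) mod 5 = 3
i=3: (i + s[i]) mod n = (3 + 2) mod 5 = 0
i=4: (i + s[i]) mod n = (4 + 5) mod 5 = 4
Residues: [2, 1, 3, 0, 4], distinct: True

Answer: valid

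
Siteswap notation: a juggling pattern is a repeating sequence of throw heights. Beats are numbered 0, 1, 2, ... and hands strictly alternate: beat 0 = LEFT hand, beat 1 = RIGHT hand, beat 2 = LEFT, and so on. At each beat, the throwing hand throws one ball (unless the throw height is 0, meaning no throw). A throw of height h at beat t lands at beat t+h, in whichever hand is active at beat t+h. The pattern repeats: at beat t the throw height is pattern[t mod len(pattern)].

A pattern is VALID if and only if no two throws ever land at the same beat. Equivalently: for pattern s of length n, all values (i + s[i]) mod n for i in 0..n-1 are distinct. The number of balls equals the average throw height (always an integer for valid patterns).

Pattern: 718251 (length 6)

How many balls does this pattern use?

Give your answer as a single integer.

Answer: 4

Derivation:
Pattern = [7, 1, 8, 2, 5, 1], length n = 6
  position 0: throw height = 7, running sum = 7
  position 1: throw height = 1, running sum = 8
  position 2: throw height = 8, running sum = 16
  position 3: throw height = 2, running sum = 18
  position 4: throw height = 5, running sum = 23
  position 5: throw height = 1, running sum = 24
Total sum = 24; balls = sum / n = 24 / 6 = 4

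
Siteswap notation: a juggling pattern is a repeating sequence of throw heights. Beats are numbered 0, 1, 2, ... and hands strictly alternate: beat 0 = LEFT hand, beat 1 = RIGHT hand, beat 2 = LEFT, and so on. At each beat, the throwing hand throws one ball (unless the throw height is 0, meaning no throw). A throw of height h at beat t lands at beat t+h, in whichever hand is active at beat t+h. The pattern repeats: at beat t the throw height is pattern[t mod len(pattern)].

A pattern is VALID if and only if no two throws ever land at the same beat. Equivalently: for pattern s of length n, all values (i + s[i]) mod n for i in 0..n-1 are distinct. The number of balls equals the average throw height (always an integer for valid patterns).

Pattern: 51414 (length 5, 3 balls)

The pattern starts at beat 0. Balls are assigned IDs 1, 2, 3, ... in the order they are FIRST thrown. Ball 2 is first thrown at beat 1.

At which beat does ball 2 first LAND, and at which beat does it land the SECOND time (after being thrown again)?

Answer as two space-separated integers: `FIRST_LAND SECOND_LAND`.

Answer: 2 6

Derivation:
Beat 0 (L): throw ball1 h=5 -> lands@5:R; in-air after throw: [b1@5:R]
Beat 1 (R): throw ball2 h=1 -> lands@2:L; in-air after throw: [b2@2:L b1@5:R]
Beat 2 (L): throw ball2 h=4 -> lands@6:L; in-air after throw: [b1@5:R b2@6:L]
Beat 3 (R): throw ball3 h=1 -> lands@4:L; in-air after throw: [b3@4:L b1@5:R b2@6:L]
Beat 4 (L): throw ball3 h=4 -> lands@8:L; in-air after throw: [b1@5:R b2@6:L b3@8:L]
Beat 5 (R): throw ball1 h=5 -> lands@10:L; in-air after throw: [b2@6:L b3@8:L b1@10:L]
Beat 6 (L): throw ball2 h=1 -> lands@7:R; in-air after throw: [b2@7:R b3@8:L b1@10:L]
Ball 2: thrown@1 h=1 -> first land @2; rethrown@2 h=4 -> second land @6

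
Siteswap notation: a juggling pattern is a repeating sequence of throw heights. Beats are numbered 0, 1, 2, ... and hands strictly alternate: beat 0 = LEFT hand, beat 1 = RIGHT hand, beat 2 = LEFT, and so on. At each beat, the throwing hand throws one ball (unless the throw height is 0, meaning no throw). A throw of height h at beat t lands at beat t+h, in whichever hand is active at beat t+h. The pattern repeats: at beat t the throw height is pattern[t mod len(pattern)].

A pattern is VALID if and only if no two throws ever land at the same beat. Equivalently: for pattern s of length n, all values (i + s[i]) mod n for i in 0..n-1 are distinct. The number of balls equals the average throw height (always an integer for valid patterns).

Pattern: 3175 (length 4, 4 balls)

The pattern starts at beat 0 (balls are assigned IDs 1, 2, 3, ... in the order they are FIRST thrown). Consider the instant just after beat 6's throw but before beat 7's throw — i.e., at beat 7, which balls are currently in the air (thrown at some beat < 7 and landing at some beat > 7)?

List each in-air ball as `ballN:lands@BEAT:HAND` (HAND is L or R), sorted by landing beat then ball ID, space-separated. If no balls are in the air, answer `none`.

Answer: ball1:lands@8:L ball2:lands@9:R ball4:lands@13:R

Derivation:
Beat 0 (L): throw ball1 h=3 -> lands@3:R; in-air after throw: [b1@3:R]
Beat 1 (R): throw ball2 h=1 -> lands@2:L; in-air after throw: [b2@2:L b1@3:R]
Beat 2 (L): throw ball2 h=7 -> lands@9:R; in-air after throw: [b1@3:R b2@9:R]
Beat 3 (R): throw ball1 h=5 -> lands@8:L; in-air after throw: [b1@8:L b2@9:R]
Beat 4 (L): throw ball3 h=3 -> lands@7:R; in-air after throw: [b3@7:R b1@8:L b2@9:R]
Beat 5 (R): throw ball4 h=1 -> lands@6:L; in-air after throw: [b4@6:L b3@7:R b1@8:L b2@9:R]
Beat 6 (L): throw ball4 h=7 -> lands@13:R; in-air after throw: [b3@7:R b1@8:L b2@9:R b4@13:R]
Beat 7 (R): throw ball3 h=5 -> lands@12:L; in-air after throw: [b1@8:L b2@9:R b3@12:L b4@13:R]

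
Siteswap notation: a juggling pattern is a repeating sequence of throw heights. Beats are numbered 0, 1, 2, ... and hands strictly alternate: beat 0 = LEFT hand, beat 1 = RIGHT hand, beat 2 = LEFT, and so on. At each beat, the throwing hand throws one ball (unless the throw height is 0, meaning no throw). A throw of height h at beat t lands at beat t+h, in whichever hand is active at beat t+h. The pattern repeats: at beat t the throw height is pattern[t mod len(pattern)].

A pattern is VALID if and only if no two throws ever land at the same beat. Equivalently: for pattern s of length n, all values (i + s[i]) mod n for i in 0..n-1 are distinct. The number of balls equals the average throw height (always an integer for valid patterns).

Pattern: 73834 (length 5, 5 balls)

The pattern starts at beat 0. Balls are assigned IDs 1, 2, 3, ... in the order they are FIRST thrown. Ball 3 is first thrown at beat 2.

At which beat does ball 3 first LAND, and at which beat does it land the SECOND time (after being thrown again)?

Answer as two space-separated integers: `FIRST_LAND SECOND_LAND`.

Beat 0 (L): throw ball1 h=7 -> lands@7:R; in-air after throw: [b1@7:R]
Beat 1 (R): throw ball2 h=3 -> lands@4:L; in-air after throw: [b2@4:L b1@7:R]
Beat 2 (L): throw ball3 h=8 -> lands@10:L; in-air after throw: [b2@4:L b1@7:R b3@10:L]
Beat 3 (R): throw ball4 h=3 -> lands@6:L; in-air after throw: [b2@4:L b4@6:L b1@7:R b3@10:L]
Beat 4 (L): throw ball2 h=4 -> lands@8:L; in-air after throw: [b4@6:L b1@7:R b2@8:L b3@10:L]
Beat 5 (R): throw ball5 h=7 -> lands@12:L; in-air after throw: [b4@6:L b1@7:R b2@8:L b3@10:L b5@12:L]
Beat 6 (L): throw ball4 h=3 -> lands@9:R; in-air after throw: [b1@7:R b2@8:L b4@9:R b3@10:L b5@12:L]
Beat 7 (R): throw ball1 h=8 -> lands@15:R; in-air after throw: [b2@8:L b4@9:R b3@10:L b5@12:L b1@15:R]
Beat 8 (L): throw ball2 h=3 -> lands@11:R; in-air after throw: [b4@9:R b3@10:L b2@11:R b5@12:L b1@15:R]
Beat 9 (R): throw ball4 h=4 -> lands@13:R; in-air after throw: [b3@10:L b2@11:R b5@12:L b4@13:R b1@15:R]
Beat 10 (L): throw ball3 h=7 -> lands@17:R; in-air after throw: [b2@11:R b5@12:L b4@13:R b1@15:R b3@17:R]
Beat 11 (R): throw ball2 h=3 -> lands@14:L; in-air after throw: [b5@12:L b4@13:R b2@14:L b1@15:R b3@17:R]
Beat 12 (L): throw ball5 h=8 -> lands@20:L; in-air after throw: [b4@13:R b2@14:L b1@15:R b3@17:R b5@20:L]
Beat 13 (R): throw ball4 h=3 -> lands@16:L; in-air after throw: [b2@14:L b1@15:R b4@16:L b3@17:R b5@20:L]
Beat 14 (L): throw ball2 h=4 -> lands@18:L; in-air after throw: [b1@15:R b4@16:L b3@17:R b2@18:L b5@20:L]
Beat 15 (R): throw ball1 h=7 -> lands@22:L; in-air after throw: [b4@16:L b3@17:R b2@18:L b5@20:L b1@22:L]
Beat 16 (L): throw ball4 h=3 -> lands@19:R; in-air after throw: [b3@17:R b2@18:L b4@19:R b5@20:L b1@22:L]
Beat 17 (R): throw ball3 h=8 -> lands@25:R; in-air after throw: [b2@18:L b4@19:R b5@20:L b1@22:L b3@25:R]
Ball 3: thrown@2 h=8 -> first land @10; rethrown@10 h=7 -> second land @17

Answer: 10 17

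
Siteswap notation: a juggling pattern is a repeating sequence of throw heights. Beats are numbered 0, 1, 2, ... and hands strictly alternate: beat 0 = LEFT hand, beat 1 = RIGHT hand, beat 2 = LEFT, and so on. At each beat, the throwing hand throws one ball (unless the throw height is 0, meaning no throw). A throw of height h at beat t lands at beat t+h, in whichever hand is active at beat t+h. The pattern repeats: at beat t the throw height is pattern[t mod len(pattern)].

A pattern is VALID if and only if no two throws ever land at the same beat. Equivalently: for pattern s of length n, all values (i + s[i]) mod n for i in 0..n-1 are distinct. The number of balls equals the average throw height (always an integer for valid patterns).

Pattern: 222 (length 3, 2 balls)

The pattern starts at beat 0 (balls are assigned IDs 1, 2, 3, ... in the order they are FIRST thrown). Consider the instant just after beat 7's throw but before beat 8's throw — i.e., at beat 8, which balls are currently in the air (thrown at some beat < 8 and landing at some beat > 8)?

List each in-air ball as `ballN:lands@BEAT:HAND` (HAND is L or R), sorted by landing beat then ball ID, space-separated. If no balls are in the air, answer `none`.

Answer: ball2:lands@9:R

Derivation:
Beat 0 (L): throw ball1 h=2 -> lands@2:L; in-air after throw: [b1@2:L]
Beat 1 (R): throw ball2 h=2 -> lands@3:R; in-air after throw: [b1@2:L b2@3:R]
Beat 2 (L): throw ball1 h=2 -> lands@4:L; in-air after throw: [b2@3:R b1@4:L]
Beat 3 (R): throw ball2 h=2 -> lands@5:R; in-air after throw: [b1@4:L b2@5:R]
Beat 4 (L): throw ball1 h=2 -> lands@6:L; in-air after throw: [b2@5:R b1@6:L]
Beat 5 (R): throw ball2 h=2 -> lands@7:R; in-air after throw: [b1@6:L b2@7:R]
Beat 6 (L): throw ball1 h=2 -> lands@8:L; in-air after throw: [b2@7:R b1@8:L]
Beat 7 (R): throw ball2 h=2 -> lands@9:R; in-air after throw: [b1@8:L b2@9:R]
Beat 8 (L): throw ball1 h=2 -> lands@10:L; in-air after throw: [b2@9:R b1@10:L]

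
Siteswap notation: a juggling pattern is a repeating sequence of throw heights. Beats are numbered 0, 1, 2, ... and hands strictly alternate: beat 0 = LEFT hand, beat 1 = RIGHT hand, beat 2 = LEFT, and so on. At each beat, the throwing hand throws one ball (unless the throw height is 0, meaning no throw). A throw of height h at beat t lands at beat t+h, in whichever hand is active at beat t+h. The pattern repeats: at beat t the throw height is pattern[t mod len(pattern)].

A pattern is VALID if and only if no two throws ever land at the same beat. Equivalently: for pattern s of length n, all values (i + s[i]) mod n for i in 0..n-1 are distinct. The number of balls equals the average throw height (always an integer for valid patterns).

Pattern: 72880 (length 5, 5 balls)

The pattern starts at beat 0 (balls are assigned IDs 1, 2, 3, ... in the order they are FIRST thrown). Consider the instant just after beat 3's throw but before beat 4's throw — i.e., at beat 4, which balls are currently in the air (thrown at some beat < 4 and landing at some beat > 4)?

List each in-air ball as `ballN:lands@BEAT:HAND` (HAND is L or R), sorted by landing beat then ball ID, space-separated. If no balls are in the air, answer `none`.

Answer: ball1:lands@7:R ball3:lands@10:L ball2:lands@11:R

Derivation:
Beat 0 (L): throw ball1 h=7 -> lands@7:R; in-air after throw: [b1@7:R]
Beat 1 (R): throw ball2 h=2 -> lands@3:R; in-air after throw: [b2@3:R b1@7:R]
Beat 2 (L): throw ball3 h=8 -> lands@10:L; in-air after throw: [b2@3:R b1@7:R b3@10:L]
Beat 3 (R): throw ball2 h=8 -> lands@11:R; in-air after throw: [b1@7:R b3@10:L b2@11:R]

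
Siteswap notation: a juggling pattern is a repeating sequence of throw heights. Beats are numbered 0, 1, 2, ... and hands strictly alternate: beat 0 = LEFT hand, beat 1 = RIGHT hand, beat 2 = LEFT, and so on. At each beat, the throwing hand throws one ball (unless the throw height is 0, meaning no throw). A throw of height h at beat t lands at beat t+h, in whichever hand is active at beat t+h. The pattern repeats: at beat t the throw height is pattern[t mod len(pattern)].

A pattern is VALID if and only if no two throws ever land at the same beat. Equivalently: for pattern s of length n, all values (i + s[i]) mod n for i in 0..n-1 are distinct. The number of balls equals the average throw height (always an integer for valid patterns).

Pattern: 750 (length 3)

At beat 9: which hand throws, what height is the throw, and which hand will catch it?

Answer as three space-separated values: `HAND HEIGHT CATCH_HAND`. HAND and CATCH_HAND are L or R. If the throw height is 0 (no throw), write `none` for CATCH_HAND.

Answer: R 7 L

Derivation:
Beat 9: 9 mod 2 = 1, so hand = R
Throw height = pattern[9 mod 3] = pattern[0] = 7
Lands at beat 9+7=16, 16 mod 2 = 0, so catch hand = L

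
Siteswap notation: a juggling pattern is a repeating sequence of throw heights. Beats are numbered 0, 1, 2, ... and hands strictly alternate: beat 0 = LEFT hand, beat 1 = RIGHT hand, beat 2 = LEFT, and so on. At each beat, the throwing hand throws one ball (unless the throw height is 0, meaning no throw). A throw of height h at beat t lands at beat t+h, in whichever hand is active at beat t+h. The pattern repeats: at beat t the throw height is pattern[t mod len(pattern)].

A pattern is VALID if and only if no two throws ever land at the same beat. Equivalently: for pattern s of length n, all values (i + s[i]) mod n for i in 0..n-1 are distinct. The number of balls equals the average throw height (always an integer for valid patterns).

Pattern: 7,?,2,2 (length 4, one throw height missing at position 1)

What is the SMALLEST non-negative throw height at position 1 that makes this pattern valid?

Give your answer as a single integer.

i=0: (0 + 7) mod 4 = 3
i=1: s[i]=? (unknown)
i=2: (2 + 2) mod 4 = 0
i=3: (3 + 2) mod 4 = 1
Known residues: [0, 1, 3]; need a permutation of 0..3, so missing residue r = 2
Need (1 + s) mod 4 = 2; smallest s = (2 - 1) mod 4 = 1

Answer: 1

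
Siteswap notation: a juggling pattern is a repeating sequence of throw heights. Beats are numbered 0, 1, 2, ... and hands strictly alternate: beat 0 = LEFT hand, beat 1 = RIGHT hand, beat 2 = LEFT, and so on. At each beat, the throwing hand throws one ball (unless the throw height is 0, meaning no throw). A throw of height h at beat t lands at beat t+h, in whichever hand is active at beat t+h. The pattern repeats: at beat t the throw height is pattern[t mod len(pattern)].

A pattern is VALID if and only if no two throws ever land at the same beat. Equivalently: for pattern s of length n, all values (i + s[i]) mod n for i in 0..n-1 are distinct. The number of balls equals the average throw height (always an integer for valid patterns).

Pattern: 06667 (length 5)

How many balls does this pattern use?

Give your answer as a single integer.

Pattern = [0, 6, 6, 6, 7], length n = 5
  position 0: throw height = 0, running sum = 0
  position 1: throw height = 6, running sum = 6
  position 2: throw height = 6, running sum = 12
  position 3: throw height = 6, running sum = 18
  position 4: throw height = 7, running sum = 25
Total sum = 25; balls = sum / n = 25 / 5 = 5

Answer: 5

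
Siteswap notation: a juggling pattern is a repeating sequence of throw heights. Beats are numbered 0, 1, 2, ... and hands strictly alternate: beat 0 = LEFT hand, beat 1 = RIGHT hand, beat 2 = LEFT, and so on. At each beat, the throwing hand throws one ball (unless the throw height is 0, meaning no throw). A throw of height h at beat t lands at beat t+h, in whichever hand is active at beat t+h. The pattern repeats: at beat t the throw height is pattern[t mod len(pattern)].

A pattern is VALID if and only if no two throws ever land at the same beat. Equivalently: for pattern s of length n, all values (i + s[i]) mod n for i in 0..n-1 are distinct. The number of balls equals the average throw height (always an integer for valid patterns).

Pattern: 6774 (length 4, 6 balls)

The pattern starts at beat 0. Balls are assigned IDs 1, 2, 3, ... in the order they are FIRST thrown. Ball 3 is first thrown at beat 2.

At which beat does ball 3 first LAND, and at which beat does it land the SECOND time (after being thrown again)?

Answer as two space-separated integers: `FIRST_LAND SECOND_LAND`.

Beat 0 (L): throw ball1 h=6 -> lands@6:L; in-air after throw: [b1@6:L]
Beat 1 (R): throw ball2 h=7 -> lands@8:L; in-air after throw: [b1@6:L b2@8:L]
Beat 2 (L): throw ball3 h=7 -> lands@9:R; in-air after throw: [b1@6:L b2@8:L b3@9:R]
Beat 3 (R): throw ball4 h=4 -> lands@7:R; in-air after throw: [b1@6:L b4@7:R b2@8:L b3@9:R]
Beat 4 (L): throw ball5 h=6 -> lands@10:L; in-air after throw: [b1@6:L b4@7:R b2@8:L b3@9:R b5@10:L]
Beat 5 (R): throw ball6 h=7 -> lands@12:L; in-air after throw: [b1@6:L b4@7:R b2@8:L b3@9:R b5@10:L b6@12:L]
Beat 6 (L): throw ball1 h=7 -> lands@13:R; in-air after throw: [b4@7:R b2@8:L b3@9:R b5@10:L b6@12:L b1@13:R]
Beat 7 (R): throw ball4 h=4 -> lands@11:R; in-air after throw: [b2@8:L b3@9:R b5@10:L b4@11:R b6@12:L b1@13:R]
Beat 8 (L): throw ball2 h=6 -> lands@14:L; in-air after throw: [b3@9:R b5@10:L b4@11:R b6@12:L b1@13:R b2@14:L]
Beat 9 (R): throw ball3 h=7 -> lands@16:L; in-air after throw: [b5@10:L b4@11:R b6@12:L b1@13:R b2@14:L b3@16:L]
Beat 10 (L): throw ball5 h=7 -> lands@17:R; in-air after throw: [b4@11:R b6@12:L b1@13:R b2@14:L b3@16:L b5@17:R]
Beat 11 (R): throw ball4 h=4 -> lands@15:R; in-air after throw: [b6@12:L b1@13:R b2@14:L b4@15:R b3@16:L b5@17:R]
Beat 12 (L): throw ball6 h=6 -> lands@18:L; in-air after throw: [b1@13:R b2@14:L b4@15:R b3@16:L b5@17:R b6@18:L]
Beat 13 (R): throw ball1 h=7 -> lands@20:L; in-air after throw: [b2@14:L b4@15:R b3@16:L b5@17:R b6@18:L b1@20:L]
Beat 14 (L): throw ball2 h=7 -> lands@21:R; in-air after throw: [b4@15:R b3@16:L b5@17:R b6@18:L b1@20:L b2@21:R]
Beat 15 (R): throw ball4 h=4 -> lands@19:R; in-air after throw: [b3@16:L b5@17:R b6@18:L b4@19:R b1@20:L b2@21:R]
Beat 16 (L): throw ball3 h=6 -> lands@22:L; in-air after throw: [b5@17:R b6@18:L b4@19:R b1@20:L b2@21:R b3@22:L]
Ball 3: thrown@2 h=7 -> first land @9; rethrown@9 h=7 -> second land @16

Answer: 9 16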